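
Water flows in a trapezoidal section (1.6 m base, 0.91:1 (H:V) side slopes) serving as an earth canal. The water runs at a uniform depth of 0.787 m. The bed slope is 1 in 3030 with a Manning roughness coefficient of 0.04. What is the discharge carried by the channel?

With bottom width b = 1.6 m and side slope z = 0.91: A = (b + zy)y = (1.6 + 0.91×0.787)×0.787 = 1.823 m²; P = b + 2y√(1+z²) = 1.6 + 2×0.787×1.352 = 3.728 m.
Hydraulic radius R = A/P = 1.823/3.728 = 0.4889 m.
Manning's equation: Q = (1/n) A R^(2/3) S^(1/2) = (1/0.04) × 1.823 × 0.4889^(2/3) × 0.00033^(1/2) = 0.514 m³/s.

Q = 0.514 m³/s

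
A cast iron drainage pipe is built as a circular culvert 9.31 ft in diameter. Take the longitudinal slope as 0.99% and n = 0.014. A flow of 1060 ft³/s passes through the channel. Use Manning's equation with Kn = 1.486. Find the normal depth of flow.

Manning's equation rearranged: A R^(2/3) = nQ / (1.486·√S) = 0.014 × 1060 / (1.486 × √0.0099) = 100.4.
At y = 4.85 ft: A R^(2/3) = 64.05 — too small.
At y = 6.53 ft: A R^(2/3) = 100.4 — matches.

y_n = 6.53 ft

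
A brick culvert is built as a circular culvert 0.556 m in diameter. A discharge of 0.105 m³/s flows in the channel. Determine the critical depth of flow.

y_c = 0.211 m

At critical depth, Q² T / (g A³) = 1, i.e. A³/T = Q²/g = 0.105²/9.81 = 0.001124.
Trying y = 0.244 m: A³/T = 0.001954 — too large.
Trying y = 0.149 m: A³/T = 0.0002911 — too small.
Trying y = 0.211 m: A³/T = 0.001118 — ≈ 0.001124.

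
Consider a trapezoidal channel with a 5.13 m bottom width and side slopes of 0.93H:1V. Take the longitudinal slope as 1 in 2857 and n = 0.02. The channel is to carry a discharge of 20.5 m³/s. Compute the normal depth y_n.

y_n = 2.32 m

Manning's equation rearranged: A R^(2/3) = nQ / (1·√S) = 0.02 × 20.5 / (√0.00035) = 21.91.
Try y = 2.05 m: A R^(2/3) = 17.57 — low.
Try y = 2.32 m: A R^(2/3) = 21.9 — matches.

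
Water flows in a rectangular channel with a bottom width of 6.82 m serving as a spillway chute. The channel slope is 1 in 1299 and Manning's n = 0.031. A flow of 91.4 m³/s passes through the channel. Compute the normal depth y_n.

Manning's equation rearranged: A R^(2/3) = nQ / (1·√S) = 0.031 × 91.4 / (√0.0007698) = 102.1.
Try y = 9.04 m: A R^(2/3) = 112.8 — over.
Try y = 5.97 m: A R^(2/3) = 68.25 — short.
Try y = 8.31 m: A R^(2/3) = 102.1 — close enough.

y_n = 8.31 m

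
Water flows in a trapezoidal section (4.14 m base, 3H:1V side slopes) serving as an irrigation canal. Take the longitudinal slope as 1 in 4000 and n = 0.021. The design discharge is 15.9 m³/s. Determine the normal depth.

Manning's equation rearranged: A R^(2/3) = nQ / (1·√S) = 0.021 × 15.9 / (√0.00025) = 21.12.
Trying y = 1.69 m: A R^(2/3) = 16.08 — too small.
Trying y = 2.14 m: A R^(2/3) = 26.62 — too large.
Trying y = 1.92 m: A R^(2/3) = 21.07 — ≈ 21.12.

y_n = 1.92 m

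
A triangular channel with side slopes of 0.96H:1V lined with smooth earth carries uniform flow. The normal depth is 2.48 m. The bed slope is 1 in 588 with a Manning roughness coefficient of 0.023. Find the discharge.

For a triangular section with side slope z = 0.96: A = zy² = 0.96×2.48² = 5.904 m²; P = 2y√(1+z²) = 2×2.48×1.386 = 6.876 m.
Hydraulic radius R = A/P = 5.904/6.876 = 0.8587 m.
Manning's equation: Q = (1/n) A R^(2/3) S^(1/2) = (1/0.023) × 5.904 × 0.8587^(2/3) × 0.001701^(1/2) = 9.56 m³/s.

Q = 9.56 m³/s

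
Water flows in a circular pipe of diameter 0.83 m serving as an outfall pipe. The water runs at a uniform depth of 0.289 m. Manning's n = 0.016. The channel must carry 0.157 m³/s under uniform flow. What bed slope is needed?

For a circular section of diameter D = 0.83 m at depth y = 0.289 m, the central angle is θ = 2 arccos(1 − 2y/D) = 2.525 rad. Then A = (D²/8)(θ − sin θ) = 0.1676 m² and P = Dθ/2 = 1.048 m.
Hydraulic radius R = A/P = 0.1676/1.048 = 0.1599 m.
From Manning's equation, S = [nQ / (1 A R^(2/3))]² = [0.016 × 0.157 / (1 × 0.1676 × 0.1599^(2/3))]² = 0.00259.

S = 0.00259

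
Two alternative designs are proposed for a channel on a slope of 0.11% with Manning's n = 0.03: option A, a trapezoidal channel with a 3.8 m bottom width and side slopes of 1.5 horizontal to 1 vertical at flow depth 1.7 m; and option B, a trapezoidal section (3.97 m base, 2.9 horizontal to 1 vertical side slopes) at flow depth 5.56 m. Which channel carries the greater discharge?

Channel A: With bottom width b = 3.8 m and side slope z = 1.5: A = (b + zy)y = (3.8 + 1.5×1.7)×1.7 = 10.79 m²; P = b + 2y√(1+z²) = 3.8 + 2×1.7×1.803 = 9.929 m. Hydraulic radius R = A/P = 10.79/9.929 = 1.087 m. Q_A = (1/0.03)·10.79·1.087^(2/3)·√0.0011 = 12.62 m³/s.
Channel B: With bottom width b = 3.97 m and side slope z = 2.9: A = (b + zy)y = (3.97 + 2.9×5.56)×5.56 = 111.7 m²; P = b + 2y√(1+z²) = 3.97 + 2×5.56×3.068 = 38.08 m. Hydraulic radius R = A/P = 111.7/38.08 = 2.934 m. Q_B = (1/0.03)·111.7·2.934^(2/3)·√0.0011 = 253.1 m³/s.
Q_A = 12.62 m³/s vs Q_B = 253.1 m³/s, so channel B carries more.

channel B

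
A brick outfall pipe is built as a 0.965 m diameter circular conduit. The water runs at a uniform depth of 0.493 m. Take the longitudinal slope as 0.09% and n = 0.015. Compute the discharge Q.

Q = 0.294 m³/s

For a circular section of diameter D = 0.965 m at depth y = 0.493 m, the central angle is θ = 2 arccos(1 − 2y/D) = 3.185 rad. Then A = (D²/8)(θ − sin θ) = 0.3758 m² and P = Dθ/2 = 1.537 m.
Hydraulic radius R = A/P = 0.3758/1.537 = 0.2445 m.
Manning's equation: Q = (1/n) A R^(2/3) S^(1/2) = (1/0.015) × 0.3758 × 0.2445^(2/3) × 0.0009^(1/2) = 0.294 m³/s.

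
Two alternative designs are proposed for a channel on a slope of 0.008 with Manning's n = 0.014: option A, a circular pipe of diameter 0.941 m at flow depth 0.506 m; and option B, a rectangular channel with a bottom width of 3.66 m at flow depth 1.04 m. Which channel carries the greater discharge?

channel B

Channel A: For a circular section of diameter D = 0.941 m at depth y = 0.506 m, the central angle is θ = 2 arccos(1 − 2y/D) = 3.293 rad. Then A = (D²/8)(θ − sin θ) = 0.3811 m² and P = Dθ/2 = 1.549 m. Hydraulic radius R = A/P = 0.3811/1.549 = 0.246 m. Q_A = (1/0.014)·0.3811·0.246^(2/3)·√0.008 = 0.9559 m³/s.
Channel B: Flow area A = b·y = 3.66 × 1.04 = 3.806 m². Wetted perimeter P = b + 2y = 3.66 + 2×1.04 = 5.74 m. Hydraulic radius R = A/P = 3.806/5.74 = 0.6631 m. Q_B = (1/0.014)·3.806·0.6631^(2/3)·√0.008 = 18.49 m³/s.
Q_A = 0.9559 m³/s vs Q_B = 18.49 m³/s, so channel B carries more.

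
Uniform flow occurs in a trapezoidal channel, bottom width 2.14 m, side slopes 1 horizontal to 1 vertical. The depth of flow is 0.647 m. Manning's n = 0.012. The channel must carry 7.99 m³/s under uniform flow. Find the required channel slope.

With bottom width b = 2.14 m and side slope z = 1: A = (b + zy)y = (2.14 + 1×0.647)×0.647 = 1.803 m²; P = b + 2y√(1+z²) = 2.14 + 2×0.647×1.414 = 3.97 m.
Hydraulic radius R = A/P = 1.803/3.97 = 0.4542 m.
From Manning's equation, S = [nQ / (1 A R^(2/3))]² = [0.012 × 7.99 / (1 × 1.803 × 0.4542^(2/3))]² = 0.0081.

S = 0.0081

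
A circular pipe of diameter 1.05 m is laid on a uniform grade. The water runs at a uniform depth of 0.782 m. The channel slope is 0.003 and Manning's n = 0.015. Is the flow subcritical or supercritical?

For a circular section of diameter D = 1.05 m at depth y = 0.782 m, the central angle is θ = 2 arccos(1 − 2y/D) = 4.165 rad. Then A = (D²/8)(θ − sin θ) = 0.6916 m² and P = Dθ/2 = 2.186 m.
Hydraulic radius R = A/P = 0.6916/2.186 = 0.3163 m.
V = (1/n) R^(2/3) √S = (1/0.015) × 0.3163^(2/3) × √0.003 = 1.695 m/s. Hydraulic depth D_h = A/T = 0.6916/0.9156 = 0.7554 m.
Froude number Fr = V/√(g·D_h) = 1.695/√(9.81×0.7554) = 0.623, which is less than 1, so the flow is subcritical.

subcritical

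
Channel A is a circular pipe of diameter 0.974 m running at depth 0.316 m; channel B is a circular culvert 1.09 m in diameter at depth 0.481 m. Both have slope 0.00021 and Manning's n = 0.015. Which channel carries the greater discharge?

Channel A: For a circular section of diameter D = 0.974 m at depth y = 0.316 m, the central angle is θ = 2 arccos(1 − 2y/D) = 2.424 rad. Then A = (D²/8)(θ − sin θ) = 0.2095 m² and P = Dθ/2 = 1.181 m. Hydraulic radius R = A/P = 0.2095/1.181 = 0.1774 m. Q_A = (1/0.015)·0.2095·0.1774^(2/3)·√0.00021 = 0.06391 m³/s.
Channel B: For a circular section of diameter D = 1.09 m at depth y = 0.481 m, the central angle is θ = 2 arccos(1 − 2y/D) = 2.906 rad. Then A = (D²/8)(θ − sin θ) = 0.397 m² and P = Dθ/2 = 1.584 m. Hydraulic radius R = A/P = 0.397/1.584 = 0.2506 m. Q_B = (1/0.015)·0.397·0.2506^(2/3)·√0.00021 = 0.1525 m³/s.
Q_A = 0.06391 m³/s vs Q_B = 0.1525 m³/s, so channel B carries more.

channel B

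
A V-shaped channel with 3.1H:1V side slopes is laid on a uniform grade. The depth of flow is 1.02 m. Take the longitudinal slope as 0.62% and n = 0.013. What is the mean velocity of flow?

V = 3.74 m/s

For a triangular section with side slope z = 3.1: A = zy² = 3.1×1.02² = 3.225 m²; P = 2y√(1+z²) = 2×1.02×3.257 = 6.645 m.
Hydraulic radius R = A/P = 3.225/6.645 = 0.4854 m.
From Manning's equation, V = (1/n) R^(2/3) S^(1/2) = (1/0.013) × 0.4854^(2/3) × 0.0062^(1/2) = 3.74 m/s.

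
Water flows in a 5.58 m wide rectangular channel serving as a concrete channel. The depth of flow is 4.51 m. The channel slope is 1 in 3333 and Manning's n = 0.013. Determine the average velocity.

V = 1.92 m/s

Flow area A = b·y = 5.58 × 4.51 = 25.17 m². Wetted perimeter P = b + 2y = 5.58 + 2×4.51 = 14.6 m.
Hydraulic radius R = A/P = 25.17/14.6 = 1.724 m.
From Manning's equation, V = (1/n) R^(2/3) S^(1/2) = (1/0.013) × 1.724^(2/3) × 0.0003^(1/2) = 1.92 m/s.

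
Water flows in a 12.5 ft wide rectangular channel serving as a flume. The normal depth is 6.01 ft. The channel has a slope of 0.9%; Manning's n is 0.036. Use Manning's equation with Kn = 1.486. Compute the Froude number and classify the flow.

subcritical

Flow area A = b·y = 12.5 × 6.01 = 75.12 ft². Wetted perimeter P = b + 2y = 12.5 + 2×6.01 = 24.52 ft.
Hydraulic radius R = A/P = 75.12/24.52 = 3.064 ft.
V = (1.486/n) R^(2/3) √S = (1.486/0.036) × 3.064^(2/3) × √0.009 = 8.261 ft/s. Hydraulic depth D_h = A/T = 75.12/12.5 = 6.01 ft.
Froude number Fr = V/√(g·D_h) = 8.261/√(32.2×6.01) = 0.594, which is less than 1, so the flow is subcritical.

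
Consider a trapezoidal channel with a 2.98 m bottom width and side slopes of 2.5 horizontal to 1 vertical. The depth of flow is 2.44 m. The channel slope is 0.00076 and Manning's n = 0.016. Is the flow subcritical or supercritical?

With bottom width b = 2.98 m and side slope z = 2.5: A = (b + zy)y = (2.98 + 2.5×2.44)×2.44 = 22.16 m²; P = b + 2y√(1+z²) = 2.98 + 2×2.44×2.693 = 16.12 m.
Hydraulic radius R = A/P = 22.16/16.12 = 1.374 m.
V = (1/n) R^(2/3) √S = (1/0.016) × 1.374^(2/3) × √0.00076 = 2.13 m/s. Hydraulic depth D_h = A/T = 22.16/15.18 = 1.459 m.
Froude number Fr = V/√(g·D_h) = 2.13/√(9.81×1.459) = 0.563, which is less than 1, so the flow is subcritical.

subcritical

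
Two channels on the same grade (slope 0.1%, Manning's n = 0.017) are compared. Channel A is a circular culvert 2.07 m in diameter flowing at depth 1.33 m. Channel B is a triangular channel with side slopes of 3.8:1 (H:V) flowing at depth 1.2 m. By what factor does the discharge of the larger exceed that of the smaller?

2.36

Channel A: For a circular section of diameter D = 2.07 m at depth y = 1.33 m, the central angle is θ = 2 arccos(1 − 2y/D) = 3.72 rad. Then A = (D²/8)(θ − sin θ) = 2.285 m² and P = Dθ/2 = 3.85 m. Hydraulic radius R = A/P = 2.285/3.85 = 0.5935 m. Q_A = (1/0.017)·2.285·0.5935^(2/3)·√0.001 = 3.002 m³/s.
Channel B: For a triangular section with side slope z = 3.8: A = zy² = 3.8×1.2² = 5.472 m²; P = 2y√(1+z²) = 2×1.2×3.929 = 9.431 m. Hydraulic radius R = A/P = 5.472/9.431 = 0.5802 m. Q_B = (1/0.017)·5.472·0.5802^(2/3)·√0.001 = 7.081 m³/s.
The larger discharge is 7.081 m³/s and the smaller is 3.002 m³/s; the ratio is 2.36.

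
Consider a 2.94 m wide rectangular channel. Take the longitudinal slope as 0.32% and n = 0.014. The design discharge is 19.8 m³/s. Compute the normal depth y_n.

Manning's equation rearranged: A R^(2/3) = nQ / (1·√S) = 0.014 × 19.8 / (√0.0032) = 4.9.
At y = 2.25 m: A R^(2/3) = 6.116 — high.
At y = 1.35 m: A R^(2/3) = 3.14 — low.
At y = 1.89 m: A R^(2/3) = 4.895 — matches.

y_n = 1.89 m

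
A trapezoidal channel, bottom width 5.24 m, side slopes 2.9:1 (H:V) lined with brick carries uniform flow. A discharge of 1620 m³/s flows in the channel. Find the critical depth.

y_c = 8.29 m

At critical depth, Q² T / (g A³) = 1, i.e. A³/T = Q²/g = 1620²/9.81 = 267500.
Trying y = 9.03 m: A³/T = 396700 — too large.
Trying y = 6.33 m: A³/T = 79430 — too small.
Trying y = 8.29 m: A³/T = 268200 — close enough.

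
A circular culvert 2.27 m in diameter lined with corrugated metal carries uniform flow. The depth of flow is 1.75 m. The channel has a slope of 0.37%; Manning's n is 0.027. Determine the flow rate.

For a circular section of diameter D = 2.27 m at depth y = 1.75 m, the central angle is θ = 2 arccos(1 − 2y/D) = 4.287 rad. Then A = (D²/8)(θ − sin θ) = 3.348 m² and P = Dθ/2 = 4.866 m.
Hydraulic radius R = A/P = 3.348/4.866 = 0.6881 m.
Manning's equation: Q = (1/n) A R^(2/3) S^(1/2) = (1/0.027) × 3.348 × 0.6881^(2/3) × 0.0037^(1/2) = 5.88 m³/s.

Q = 5.88 m³/s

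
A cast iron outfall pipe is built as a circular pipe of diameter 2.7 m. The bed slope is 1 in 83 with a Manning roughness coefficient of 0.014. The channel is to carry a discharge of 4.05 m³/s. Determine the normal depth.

y_n = 0.624 m

Manning's equation rearranged: A R^(2/3) = nQ / (1·√S) = 0.014 × 4.05 / (√0.01205) = 0.5166.
At y = 0.446 m: A R^(2/3) = 0.2612 — low.
At y = 0.785 m: A R^(2/3) = 0.8119 — high.
At y = 0.624 m: A R^(2/3) = 0.5161 — close enough.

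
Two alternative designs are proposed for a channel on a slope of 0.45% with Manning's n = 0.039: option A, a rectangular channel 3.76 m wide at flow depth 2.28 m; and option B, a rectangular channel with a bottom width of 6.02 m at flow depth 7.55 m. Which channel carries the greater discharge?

channel B

Channel A: Flow area A = b·y = 3.76 × 2.28 = 8.573 m². Wetted perimeter P = b + 2y = 3.76 + 2×2.28 = 8.32 m. Hydraulic radius R = A/P = 8.573/8.32 = 1.03 m. Q_A = (1/0.039)·8.573·1.03^(2/3)·√0.0045 = 15.04 m³/s.
Channel B: Flow area A = b·y = 6.02 × 7.55 = 45.45 m². Wetted perimeter P = b + 2y = 6.02 + 2×7.55 = 21.12 m. Hydraulic radius R = A/P = 45.45/21.12 = 2.152 m. Q_B = (1/0.039)·45.45·2.152^(2/3)·√0.0045 = 130.3 m³/s.
Q_A = 15.04 m³/s vs Q_B = 130.3 m³/s, so channel B carries more.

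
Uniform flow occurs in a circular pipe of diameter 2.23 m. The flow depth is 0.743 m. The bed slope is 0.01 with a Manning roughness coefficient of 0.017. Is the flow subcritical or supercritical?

For a circular section of diameter D = 2.23 m at depth y = 0.743 m, the central angle is θ = 2 arccos(1 − 2y/D) = 2.461 rad. Then A = (D²/8)(θ − sin θ) = 1.139 m² and P = Dθ/2 = 2.744 m.
Hydraulic radius R = A/P = 1.139/2.744 = 0.415 m.
V = (1/n) R^(2/3) √S = (1/0.017) × 0.415^(2/3) × √0.01 = 3.273 m/s. Hydraulic depth D_h = A/T = 1.139/2.102 = 0.5418 m.
Froude number Fr = V/√(g·D_h) = 3.273/√(9.81×0.5418) = 1.42, which is greater than 1, so the flow is supercritical.

supercritical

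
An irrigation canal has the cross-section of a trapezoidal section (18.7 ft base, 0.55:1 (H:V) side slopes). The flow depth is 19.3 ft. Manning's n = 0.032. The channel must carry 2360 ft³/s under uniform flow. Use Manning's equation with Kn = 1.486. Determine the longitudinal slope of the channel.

With bottom width b = 18.7 ft and side slope z = 0.55: A = (b + zy)y = (18.7 + 0.55×19.3)×19.3 = 565.8 ft²; P = b + 2y√(1+z²) = 18.7 + 2×19.3×1.141 = 62.75 ft.
Hydraulic radius R = A/P = 565.8/62.75 = 9.016 ft.
From Manning's equation, S = [nQ / (1.486 A R^(2/3))]² = [0.032 × 2360 / (1.486 × 565.8 × 9.016^(2/3))]² = 0.00043.

S = 0.00043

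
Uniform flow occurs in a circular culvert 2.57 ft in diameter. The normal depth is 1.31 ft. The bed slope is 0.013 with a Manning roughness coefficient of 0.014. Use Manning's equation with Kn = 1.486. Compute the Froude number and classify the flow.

For a circular section of diameter D = 2.57 ft at depth y = 1.31 ft, the central angle is θ = 2 arccos(1 − 2y/D) = 3.181 rad. Then A = (D²/8)(θ − sin θ) = 2.658 ft² and P = Dθ/2 = 4.087 ft.
Hydraulic radius R = A/P = 2.658/4.087 = 0.6504 ft.
V = (1.486/n) R^(2/3) √S = (1.486/0.014) × 0.6504^(2/3) × √0.013 = 9.084 ft/s. Hydraulic depth D_h = A/T = 2.658/2.57 = 1.034 ft.
Froude number Fr = V/√(g·D_h) = 9.084/√(32.2×1.034) = 1.57, which is greater than 1, so the flow is supercritical.

supercritical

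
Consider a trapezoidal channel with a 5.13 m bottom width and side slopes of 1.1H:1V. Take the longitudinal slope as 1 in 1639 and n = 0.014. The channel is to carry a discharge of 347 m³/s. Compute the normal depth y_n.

Manning's equation rearranged: A R^(2/3) = nQ / (1·√S) = 0.014 × 347 / (√0.0006101) = 196.7.
Try y = 7.48 m: A R^(2/3) = 236.9 — high.
Try y = 4.74 m: A R^(2/3) = 91.53 — low.
Try y = 6.86 m: A R^(2/3) = 196.9 — ≈ 196.7.

y_n = 6.86 m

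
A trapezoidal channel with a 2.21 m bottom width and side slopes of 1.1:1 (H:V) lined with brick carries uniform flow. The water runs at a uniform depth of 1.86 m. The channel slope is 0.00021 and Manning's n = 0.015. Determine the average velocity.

With bottom width b = 2.21 m and side slope z = 1.1: A = (b + zy)y = (2.21 + 1.1×1.86)×1.86 = 7.916 m²; P = b + 2y√(1+z²) = 2.21 + 2×1.86×1.487 = 7.74 m.
Hydraulic radius R = A/P = 7.916/7.74 = 1.023 m.
From Manning's equation, V = (1/n) R^(2/3) S^(1/2) = (1/0.015) × 1.023^(2/3) × 0.00021^(1/2) = 0.981 m/s.

V = 0.981 m/s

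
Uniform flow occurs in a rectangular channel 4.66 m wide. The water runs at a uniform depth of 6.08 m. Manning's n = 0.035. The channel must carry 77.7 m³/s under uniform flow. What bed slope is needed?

Flow area A = b·y = 4.66 × 6.08 = 28.33 m². Wetted perimeter P = b + 2y = 4.66 + 2×6.08 = 16.82 m.
Hydraulic radius R = A/P = 28.33/16.82 = 1.684 m.
From Manning's equation, S = [nQ / (1 A R^(2/3))]² = [0.035 × 77.7 / (1 × 28.33 × 1.684^(2/3))]² = 0.0046.

S = 0.0046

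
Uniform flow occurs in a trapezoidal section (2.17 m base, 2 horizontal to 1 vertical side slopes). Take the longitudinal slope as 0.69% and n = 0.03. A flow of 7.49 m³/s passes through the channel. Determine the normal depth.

y_n = 0.941 m

Manning's equation rearranged: A R^(2/3) = nQ / (1·√S) = 0.03 × 7.49 / (√0.0069) = 2.705.
Try y = 1.18 m: A R^(2/3) = 4.285 — too large.
Try y = 0.941 m: A R^(2/3) = 2.706 — close enough.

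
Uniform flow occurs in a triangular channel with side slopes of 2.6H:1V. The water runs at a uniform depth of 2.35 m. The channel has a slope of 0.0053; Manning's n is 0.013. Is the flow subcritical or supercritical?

For a triangular section with side slope z = 2.6: A = zy² = 2.6×2.35² = 14.36 m²; P = 2y√(1+z²) = 2×2.35×2.786 = 13.09 m.
Hydraulic radius R = A/P = 14.36/13.09 = 1.097 m.
V = (1/n) R^(2/3) √S = (1/0.013) × 1.097^(2/3) × √0.0053 = 5.955 m/s. Hydraulic depth D_h = A/T = 14.36/12.22 = 1.175 m.
Froude number Fr = V/√(g·D_h) = 5.955/√(9.81×1.175) = 1.75, which is greater than 1, so the flow is supercritical.

supercritical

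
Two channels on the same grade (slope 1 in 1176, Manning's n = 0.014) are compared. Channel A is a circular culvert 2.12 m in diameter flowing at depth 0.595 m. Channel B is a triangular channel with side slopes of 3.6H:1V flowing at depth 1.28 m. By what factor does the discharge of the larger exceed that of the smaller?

10.7

Channel A: For a circular section of diameter D = 2.12 m at depth y = 0.595 m, the central angle is θ = 2 arccos(1 − 2y/D) = 2.233 rad. Then A = (D²/8)(θ − sin θ) = 0.8117 m² and P = Dθ/2 = 2.367 m. Hydraulic radius R = A/P = 0.8117/2.367 = 0.3429 m. Q_A = (1/0.014)·0.8117·0.3429^(2/3)·√0.0008503 = 0.8283 m³/s.
Channel B: For a triangular section with side slope z = 3.6: A = zy² = 3.6×1.28² = 5.898 m²; P = 2y√(1+z²) = 2×1.28×3.736 = 9.565 m. Hydraulic radius R = A/P = 5.898/9.565 = 0.6167 m. Q_B = (1/0.014)·5.898·0.6167^(2/3)·√0.0008503 = 8.901 m³/s.
The larger discharge is 8.901 m³/s and the smaller is 0.8283 m³/s; the ratio is 10.7.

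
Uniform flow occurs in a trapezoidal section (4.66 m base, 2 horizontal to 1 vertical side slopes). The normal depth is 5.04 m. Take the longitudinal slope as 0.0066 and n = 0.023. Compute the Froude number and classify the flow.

supercritical

With bottom width b = 4.66 m and side slope z = 2: A = (b + zy)y = (4.66 + 2×5.04)×5.04 = 74.29 m²; P = b + 2y√(1+z²) = 4.66 + 2×5.04×2.236 = 27.2 m.
Hydraulic radius R = A/P = 74.29/27.2 = 2.731 m.
V = (1/n) R^(2/3) √S = (1/0.023) × 2.731^(2/3) × √0.0066 = 6.902 m/s. Hydraulic depth D_h = A/T = 74.29/24.82 = 2.993 m.
Froude number Fr = V/√(g·D_h) = 6.902/√(9.81×2.993) = 1.27, which is greater than 1, so the flow is supercritical.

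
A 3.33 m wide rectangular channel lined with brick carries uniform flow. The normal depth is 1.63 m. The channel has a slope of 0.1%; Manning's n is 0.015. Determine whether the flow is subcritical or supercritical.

Flow area A = b·y = 3.33 × 1.63 = 5.428 m². Wetted perimeter P = b + 2y = 3.33 + 2×1.63 = 6.59 m.
Hydraulic radius R = A/P = 5.428/6.59 = 0.8237 m.
V = (1/n) R^(2/3) √S = (1/0.015) × 0.8237^(2/3) × √0.001 = 1.852 m/s. Hydraulic depth D_h = A/T = 5.428/3.33 = 1.63 m.
Froude number Fr = V/√(g·D_h) = 1.852/√(9.81×1.63) = 0.463, which is less than 1, so the flow is subcritical.

subcritical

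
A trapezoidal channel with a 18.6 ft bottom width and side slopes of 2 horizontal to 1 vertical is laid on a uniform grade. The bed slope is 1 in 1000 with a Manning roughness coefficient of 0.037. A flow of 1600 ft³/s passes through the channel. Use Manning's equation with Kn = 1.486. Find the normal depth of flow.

y_n = 9.89 ft

Manning's equation rearranged: A R^(2/3) = nQ / (1.486·√S) = 0.037 × 1600 / (1.486 × √0.001) = 1260.
Trying y = 8.86 ft: A R^(2/3) = 1006 — too small.
Trying y = 11.4 ft: A R^(2/3) = 1691 — too large.
Trying y = 9.89 ft: A R^(2/3) = 1259 — close enough.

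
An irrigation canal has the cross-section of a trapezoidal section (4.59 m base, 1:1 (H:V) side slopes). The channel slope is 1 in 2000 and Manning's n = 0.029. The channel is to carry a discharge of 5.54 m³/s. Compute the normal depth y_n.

y_n = 1.29 m

Manning's equation rearranged: A R^(2/3) = nQ / (1·√S) = 0.029 × 5.54 / (√0.0005) = 7.185.
Try y = 1.44 m: A R^(2/3) = 8.697 — over.
Try y = 0.904 m: A R^(2/3) = 3.897 — short.
Try y = 1.29 m: A R^(2/3) = 7.179 — matches.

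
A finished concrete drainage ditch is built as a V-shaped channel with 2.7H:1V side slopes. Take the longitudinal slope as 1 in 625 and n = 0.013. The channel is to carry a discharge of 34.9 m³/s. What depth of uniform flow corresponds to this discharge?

Manning's equation rearranged: A R^(2/3) = nQ / (1·√S) = 0.013 × 34.9 / (√0.0016) = 11.34.
Try y = 1.67 m: A R^(2/3) = 6.397 — low.
Try y = 2.07 m: A R^(2/3) = 11.34 — ≈ 11.34.

y_n = 2.07 m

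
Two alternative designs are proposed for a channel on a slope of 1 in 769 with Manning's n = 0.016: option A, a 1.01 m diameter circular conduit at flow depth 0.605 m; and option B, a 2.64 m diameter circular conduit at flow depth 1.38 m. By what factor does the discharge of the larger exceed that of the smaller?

Channel A: For a circular section of diameter D = 1.01 m at depth y = 0.605 m, the central angle is θ = 2 arccos(1 − 2y/D) = 3.54 rad. Then A = (D²/8)(θ − sin θ) = 0.5009 m² and P = Dθ/2 = 1.788 m. Hydraulic radius R = A/P = 0.5009/1.788 = 0.2802 m. Q_A = (1/0.016)·0.5009·0.2802^(2/3)·√0.0013 = 0.4834 m³/s.
Channel B: For a circular section of diameter D = 2.64 m at depth y = 1.38 m, the central angle is θ = 2 arccos(1 − 2y/D) = 3.233 rad. Then A = (D²/8)(θ − sin θ) = 2.895 m² and P = Dθ/2 = 4.267 m. Hydraulic radius R = A/P = 2.895/4.267 = 0.6785 m. Q_B = (1/0.016)·2.895·0.6785^(2/3)·√0.0013 = 5.039 m³/s.
The larger discharge is 5.039 m³/s and the smaller is 0.4834 m³/s; the ratio is 10.4.

10.4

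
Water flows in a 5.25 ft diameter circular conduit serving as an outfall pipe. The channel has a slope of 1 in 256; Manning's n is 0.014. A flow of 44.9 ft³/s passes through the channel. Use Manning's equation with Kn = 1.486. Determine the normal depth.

Manning's equation rearranged: A R^(2/3) = nQ / (1.486·√S) = 0.014 × 44.9 / (1.486 × √0.003906) = 6.768.
Trying y = 2.04 ft: A R^(2/3) = 8.292 — high.
Trying y = 1.31 ft: A R^(2/3) = 3.541 — low.
Trying y = 1.83 ft: A R^(2/3) = 6.771 — matches.

y_n = 1.83 ft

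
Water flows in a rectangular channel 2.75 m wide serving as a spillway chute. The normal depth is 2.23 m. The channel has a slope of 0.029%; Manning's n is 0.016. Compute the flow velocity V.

Flow area A = b·y = 2.75 × 2.23 = 6.133 m². Wetted perimeter P = b + 2y = 2.75 + 2×2.23 = 7.21 m.
Hydraulic radius R = A/P = 6.133/7.21 = 0.8506 m.
From Manning's equation, V = (1/n) R^(2/3) S^(1/2) = (1/0.016) × 0.8506^(2/3) × 0.00029^(1/2) = 0.955 m/s.

V = 0.955 m/s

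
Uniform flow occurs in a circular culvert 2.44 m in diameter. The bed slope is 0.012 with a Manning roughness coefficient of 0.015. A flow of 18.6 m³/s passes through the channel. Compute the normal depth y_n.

Manning's equation rearranged: A R^(2/3) = nQ / (1·√S) = 0.015 × 18.6 / (√0.012) = 2.547.
At y = 1.23 m: A R^(2/3) = 1.705 — too small.
At y = 1.59 m: A R^(2/3) = 2.553 — close enough.

y_n = 1.59 m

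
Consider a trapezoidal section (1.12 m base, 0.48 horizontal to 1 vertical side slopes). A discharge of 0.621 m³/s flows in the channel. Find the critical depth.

y_c = 0.301 m

At critical depth, Q² T / (g A³) = 1, i.e. A³/T = Q²/g = 0.621²/9.81 = 0.03931.
Try y = 0.383 m: A³/T = 0.08371 — high.
Try y = 0.256 m: A³/T = 0.02358 — low.
Try y = 0.301 m: A³/T = 0.03913 — close enough.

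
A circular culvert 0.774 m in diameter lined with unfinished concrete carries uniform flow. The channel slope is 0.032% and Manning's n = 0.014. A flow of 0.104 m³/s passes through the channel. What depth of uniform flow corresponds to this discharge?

y_n = 0.395 m

Manning's equation rearranged: A R^(2/3) = nQ / (1·√S) = 0.014 × 0.104 / (√0.00032) = 0.08139.
Try y = 0.339 m: A R^(2/3) = 0.06249 — short.
Try y = 0.494 m: A R^(2/3) = 0.116 — over.
Try y = 0.395 m: A R^(2/3) = 0.08147 — matches.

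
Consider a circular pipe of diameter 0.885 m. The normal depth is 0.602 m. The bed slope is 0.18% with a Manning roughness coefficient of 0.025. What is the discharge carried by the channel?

For a circular section of diameter D = 0.885 m at depth y = 0.602 m, the central angle is θ = 2 arccos(1 − 2y/D) = 3.879 rad. Then A = (D²/8)(θ − sin θ) = 0.4456 m² and P = Dθ/2 = 1.717 m.
Hydraulic radius R = A/P = 0.4456/1.717 = 0.2596 m.
Manning's equation: Q = (1/n) A R^(2/3) S^(1/2) = (1/0.025) × 0.4456 × 0.2596^(2/3) × 0.0018^(1/2) = 0.308 m³/s.

Q = 0.308 m³/s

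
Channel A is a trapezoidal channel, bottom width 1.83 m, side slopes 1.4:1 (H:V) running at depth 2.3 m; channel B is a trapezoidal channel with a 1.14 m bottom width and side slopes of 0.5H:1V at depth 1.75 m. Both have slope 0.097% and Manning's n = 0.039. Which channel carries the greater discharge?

channel A

Channel A: With bottom width b = 1.83 m and side slope z = 1.4: A = (b + zy)y = (1.83 + 1.4×2.3)×2.3 = 11.61 m²; P = b + 2y√(1+z²) = 1.83 + 2×2.3×1.72 = 9.744 m. Hydraulic radius R = A/P = 11.61/9.744 = 1.192 m. Q_A = (1/0.039)·11.61·1.192^(2/3)·√0.00097 = 10.43 m³/s.
Channel B: With bottom width b = 1.14 m and side slope z = 0.5: A = (b + zy)y = (1.14 + 0.5×1.75)×1.75 = 3.526 m²; P = b + 2y√(1+z²) = 1.14 + 2×1.75×1.118 = 5.053 m. Hydraulic radius R = A/P = 3.526/5.053 = 0.6978 m. Q_B = (1/0.039)·3.526·0.6978^(2/3)·√0.00097 = 2.215 m³/s.
Q_A = 10.43 m³/s vs Q_B = 2.215 m³/s, so channel A carries more.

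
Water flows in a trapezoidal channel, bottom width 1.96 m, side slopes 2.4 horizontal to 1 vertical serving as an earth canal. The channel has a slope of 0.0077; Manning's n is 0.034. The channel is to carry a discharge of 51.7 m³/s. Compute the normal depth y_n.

y_n = 2.31 m

Manning's equation rearranged: A R^(2/3) = nQ / (1·√S) = 0.034 × 51.7 / (√0.0077) = 20.03.
Try y = 2.64 m: A R^(2/3) = 27.36 — high.
Try y = 1.75 m: A R^(2/3) = 10.6 — low.
Try y = 2.31 m: A R^(2/3) = 20.01 — close enough.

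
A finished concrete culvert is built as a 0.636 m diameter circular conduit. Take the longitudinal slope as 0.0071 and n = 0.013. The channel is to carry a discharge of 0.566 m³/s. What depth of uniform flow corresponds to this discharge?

Manning's equation rearranged: A R^(2/3) = nQ / (1·√S) = 0.013 × 0.566 / (√0.0071) = 0.08732.
Try y = 0.382 m: A R^(2/3) = 0.06274 — low.
Try y = 0.578 m: A R^(2/3) = 0.09973 — high.
Try y = 0.488 m: A R^(2/3) = 0.08725 — matches.

y_n = 0.488 m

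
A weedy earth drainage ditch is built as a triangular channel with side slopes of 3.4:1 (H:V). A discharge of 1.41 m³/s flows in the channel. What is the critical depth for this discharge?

At critical depth, Q² T / (g A³) = 1, i.e. A³/T = Q²/g = 1.41²/9.81 = 0.2027.
At y = 0.38 m: A³/T = 0.0458 — too small.
At y = 0.512 m: A³/T = 0.2034 — matches.

y_c = 0.512 m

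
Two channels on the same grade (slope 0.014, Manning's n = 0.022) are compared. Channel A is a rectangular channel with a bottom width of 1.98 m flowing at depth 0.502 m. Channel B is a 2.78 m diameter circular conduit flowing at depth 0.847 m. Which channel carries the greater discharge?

Channel A: Flow area A = b·y = 1.98 × 0.502 = 0.994 m². Wetted perimeter P = b + 2y = 1.98 + 2×0.502 = 2.984 m. Hydraulic radius R = A/P = 0.994/2.984 = 0.3331 m. Q_A = (1/0.022)·0.994·0.3331^(2/3)·√0.014 = 2.569 m³/s.
Channel B: For a circular section of diameter D = 2.78 m at depth y = 0.847 m, the central angle is θ = 2 arccos(1 − 2y/D) = 2.339 rad. Then A = (D²/8)(θ − sin θ) = 1.565 m² and P = Dθ/2 = 3.251 m. Hydraulic radius R = A/P = 1.565/3.251 = 0.4813 m. Q_B = (1/0.022)·1.565·0.4813^(2/3)·√0.014 = 5.168 m³/s.
Q_A = 2.569 m³/s vs Q_B = 5.168 m³/s, so channel B carries more.

channel B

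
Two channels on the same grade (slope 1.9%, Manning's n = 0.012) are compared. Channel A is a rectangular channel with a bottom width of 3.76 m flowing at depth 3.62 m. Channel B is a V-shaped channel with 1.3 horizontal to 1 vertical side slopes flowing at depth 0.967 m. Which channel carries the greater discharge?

Channel A: Flow area A = b·y = 3.76 × 3.62 = 13.61 m². Wetted perimeter P = b + 2y = 3.76 + 2×3.62 = 11 m. Hydraulic radius R = A/P = 13.61/11 = 1.237 m. Q_A = (1/0.012)·13.61·1.237^(2/3)·√0.019 = 180.2 m³/s.
Channel B: For a triangular section with side slope z = 1.3: A = zy² = 1.3×0.967² = 1.216 m²; P = 2y√(1+z²) = 2×0.967×1.64 = 3.172 m. Hydraulic radius R = A/P = 1.216/3.172 = 0.3832 m. Q_B = (1/0.012)·1.216·0.3832^(2/3)·√0.019 = 7.367 m³/s.
Q_A = 180.2 m³/s vs Q_B = 7.367 m³/s, so channel A carries more.

channel A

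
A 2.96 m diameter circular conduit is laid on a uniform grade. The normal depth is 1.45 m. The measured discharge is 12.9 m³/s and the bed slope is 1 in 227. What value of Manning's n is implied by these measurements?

n = 0.014

For a circular section of diameter D = 2.96 m at depth y = 1.45 m, the central angle is θ = 2 arccos(1 − 2y/D) = 3.101 rad. Then A = (D²/8)(θ − sin θ) = 3.352 m² and P = Dθ/2 = 4.59 m.
Hydraulic radius R = A/P = 3.352/4.59 = 0.7303 m.
Rearranging Manning's equation: n = (1/Q) A R^(2/3) S^(1/2) = (1/12.9) × 3.352 × 0.7303^(2/3) × √0.004405 = 0.014.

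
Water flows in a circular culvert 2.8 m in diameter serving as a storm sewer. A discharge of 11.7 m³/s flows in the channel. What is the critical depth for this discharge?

y_c = 1.51 m

At critical depth, Q² T / (g A³) = 1, i.e. A³/T = Q²/g = 11.7²/9.81 = 13.95.
At y = 1.25 m: A³/T = 6.757 — too small.
At y = 1.51 m: A³/T = 13.91 — ≈ 13.95.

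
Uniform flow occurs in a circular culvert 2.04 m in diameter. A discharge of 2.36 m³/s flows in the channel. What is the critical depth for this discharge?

y_c = 0.722 m

At critical depth, Q² T / (g A³) = 1, i.e. A³/T = Q²/g = 2.36²/9.81 = 0.5677.
Try y = 0.85 m: A³/T = 1.065 — high.
Try y = 0.589 m: A³/T = 0.2586 — low.
Try y = 0.722 m: A³/T = 0.5684 — ≈ 0.5677.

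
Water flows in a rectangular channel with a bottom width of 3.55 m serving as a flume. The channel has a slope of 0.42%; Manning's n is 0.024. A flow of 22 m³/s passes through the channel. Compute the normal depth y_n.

Manning's equation rearranged: A R^(2/3) = nQ / (1·√S) = 0.024 × 22 / (√0.0042) = 8.147.
At y = 2.01 m: A R^(2/3) = 6.86 — too small.
At y = 2.76 m: A R^(2/3) = 10.32 — too large.
At y = 2.29 m: A R^(2/3) = 8.129 — ≈ 8.147.

y_n = 2.29 m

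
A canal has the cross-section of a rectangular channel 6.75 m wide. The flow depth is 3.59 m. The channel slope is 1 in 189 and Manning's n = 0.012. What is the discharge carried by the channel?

Q = 212 m³/s

Flow area A = b·y = 6.75 × 3.59 = 24.23 m². Wetted perimeter P = b + 2y = 6.75 + 2×3.59 = 13.93 m.
Hydraulic radius R = A/P = 24.23/13.93 = 1.74 m.
Manning's equation: Q = (1/n) A R^(2/3) S^(1/2) = (1/0.012) × 24.23 × 1.74^(2/3) × 0.005291^(1/2) = 212 m³/s.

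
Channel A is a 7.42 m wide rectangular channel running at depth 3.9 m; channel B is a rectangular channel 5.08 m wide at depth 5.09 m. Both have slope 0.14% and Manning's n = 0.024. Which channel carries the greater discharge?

Channel A: Flow area A = b·y = 7.42 × 3.9 = 28.94 m². Wetted perimeter P = b + 2y = 7.42 + 2×3.9 = 15.22 m. Hydraulic radius R = A/P = 28.94/15.22 = 1.901 m. Q_A = (1/0.024)·28.94·1.901^(2/3)·√0.0014 = 69.24 m³/s.
Channel B: Flow area A = b·y = 5.08 × 5.09 = 25.86 m². Wetted perimeter P = b + 2y = 5.08 + 2×5.09 = 15.26 m. Hydraulic radius R = A/P = 25.86/15.26 = 1.694 m. Q_B = (1/0.024)·25.86·1.694^(2/3)·√0.0014 = 57.3 m³/s.
Q_A = 69.24 m³/s vs Q_B = 57.3 m³/s, so channel A carries more.

channel A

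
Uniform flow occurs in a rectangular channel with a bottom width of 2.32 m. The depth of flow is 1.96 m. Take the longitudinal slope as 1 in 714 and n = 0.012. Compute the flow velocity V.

Flow area A = b·y = 2.32 × 1.96 = 4.547 m². Wetted perimeter P = b + 2y = 2.32 + 2×1.96 = 6.24 m.
Hydraulic radius R = A/P = 4.547/6.24 = 0.7287 m.
From Manning's equation, V = (1/n) R^(2/3) S^(1/2) = (1/0.012) × 0.7287^(2/3) × 0.001401^(1/2) = 2.53 m/s.

V = 2.53 m/s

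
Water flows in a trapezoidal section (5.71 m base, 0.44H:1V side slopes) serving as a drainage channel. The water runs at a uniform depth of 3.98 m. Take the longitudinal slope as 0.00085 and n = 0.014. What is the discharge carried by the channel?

With bottom width b = 5.71 m and side slope z = 0.44: A = (b + zy)y = (5.71 + 0.44×3.98)×3.98 = 29.7 m²; P = b + 2y√(1+z²) = 5.71 + 2×3.98×1.093 = 14.41 m.
Hydraulic radius R = A/P = 29.7/14.41 = 2.061 m.
Manning's equation: Q = (1/n) A R^(2/3) S^(1/2) = (1/0.014) × 29.7 × 2.061^(2/3) × 0.00085^(1/2) = 100 m³/s.

Q = 100 m³/s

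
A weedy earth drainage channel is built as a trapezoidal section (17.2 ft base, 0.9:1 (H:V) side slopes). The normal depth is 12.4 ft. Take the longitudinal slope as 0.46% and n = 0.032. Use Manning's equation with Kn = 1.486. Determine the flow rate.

Q = 4040 ft³/s

With bottom width b = 17.2 ft and side slope z = 0.9: A = (b + zy)y = (17.2 + 0.9×12.4)×12.4 = 351.7 ft²; P = b + 2y√(1+z²) = 17.2 + 2×12.4×1.345 = 50.56 ft.
Hydraulic radius R = A/P = 351.7/50.56 = 6.955 ft.
Manning's equation: Q = (1.486/n) A R^(2/3) S^(1/2) = (1.486/0.032) × 351.7 × 6.955^(2/3) × 0.0046^(1/2) = 4040 ft³/s.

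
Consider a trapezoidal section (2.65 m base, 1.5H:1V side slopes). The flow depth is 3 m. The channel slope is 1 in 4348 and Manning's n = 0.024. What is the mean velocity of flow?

V = 0.862 m/s

With bottom width b = 2.65 m and side slope z = 1.5: A = (b + zy)y = (2.65 + 1.5×3)×3 = 21.45 m²; P = b + 2y√(1+z²) = 2.65 + 2×3×1.803 = 13.47 m.
Hydraulic radius R = A/P = 21.45/13.47 = 1.593 m.
From Manning's equation, V = (1/n) R^(2/3) S^(1/2) = (1/0.024) × 1.593^(2/3) × 0.00023^(1/2) = 0.862 m/s.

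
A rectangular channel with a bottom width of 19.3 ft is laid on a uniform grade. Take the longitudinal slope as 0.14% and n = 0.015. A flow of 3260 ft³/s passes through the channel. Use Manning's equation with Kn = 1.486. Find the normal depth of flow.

Manning's equation rearranged: A R^(2/3) = nQ / (1.486·√S) = 0.015 × 3260 / (1.486 × √0.0014) = 879.5.
Trying y = 15.4 ft: A R^(2/3) = 974 — too large.
Trying y = 14.2 ft: A R^(2/3) = 879.2 — matches.

y_n = 14.2 ft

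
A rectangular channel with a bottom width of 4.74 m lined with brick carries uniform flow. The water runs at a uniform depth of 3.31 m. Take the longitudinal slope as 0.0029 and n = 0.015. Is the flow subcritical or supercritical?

Flow area A = b·y = 4.74 × 3.31 = 15.69 m². Wetted perimeter P = b + 2y = 4.74 + 2×3.31 = 11.36 m.
Hydraulic radius R = A/P = 15.69/11.36 = 1.381 m.
V = (1/n) R^(2/3) √S = (1/0.015) × 1.381^(2/3) × √0.0029 = 4.452 m/s. Hydraulic depth D_h = A/T = 15.69/4.74 = 3.31 m.
Froude number Fr = V/√(g·D_h) = 4.452/√(9.81×3.31) = 0.781, which is less than 1, so the flow is subcritical.

subcritical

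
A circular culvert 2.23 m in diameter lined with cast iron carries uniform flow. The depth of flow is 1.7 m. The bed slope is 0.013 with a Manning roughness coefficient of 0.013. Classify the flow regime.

For a circular section of diameter D = 2.23 m at depth y = 1.7 m, the central angle is θ = 2 arccos(1 − 2y/D) = 4.246 rad. Then A = (D²/8)(θ − sin θ) = 3.195 m² and P = Dθ/2 = 4.735 m.
Hydraulic radius R = A/P = 3.195/4.735 = 0.6748 m.
V = (1/n) R^(2/3) √S = (1/0.013) × 0.6748^(2/3) × √0.013 = 6.747 m/s. Hydraulic depth D_h = A/T = 3.195/1.898 = 1.683 m.
Froude number Fr = V/√(g·D_h) = 6.747/√(9.81×1.683) = 1.66, which is greater than 1, so the flow is supercritical.

supercritical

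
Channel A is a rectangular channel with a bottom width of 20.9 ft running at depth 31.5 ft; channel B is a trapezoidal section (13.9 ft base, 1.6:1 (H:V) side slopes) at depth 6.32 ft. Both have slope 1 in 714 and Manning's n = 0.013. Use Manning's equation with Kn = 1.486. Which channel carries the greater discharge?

Channel A: Flow area A = b·y = 20.9 × 31.5 = 658.3 ft². Wetted perimeter P = b + 2y = 20.9 + 2×31.5 = 83.9 ft. Hydraulic radius R = A/P = 658.3/83.9 = 7.847 ft. Q_A = (1.486/0.013)·658.3·7.847^(2/3)·√0.001401 = 11120 ft³/s.
Channel B: With bottom width b = 13.9 ft and side slope z = 1.6: A = (b + zy)y = (13.9 + 1.6×6.32)×6.32 = 151.8 ft²; P = b + 2y√(1+z²) = 13.9 + 2×6.32×1.887 = 37.75 ft. Hydraulic radius R = A/P = 151.8/37.75 = 4.02 ft. Q_B = (1.486/0.013)·151.8·4.02^(2/3)·√0.001401 = 1641 ft³/s.
Q_A = 11120 ft³/s vs Q_B = 1641 ft³/s, so channel A carries more.

channel A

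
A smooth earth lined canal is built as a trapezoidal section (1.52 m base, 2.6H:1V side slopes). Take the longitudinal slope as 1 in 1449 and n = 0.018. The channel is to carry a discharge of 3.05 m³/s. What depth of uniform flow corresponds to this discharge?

y_n = 0.864 m

Manning's equation rearranged: A R^(2/3) = nQ / (1·√S) = 0.018 × 3.05 / (√0.0006901) = 2.09.
At y = 1.03 m: A R^(2/3) = 3.061 — too large.
At y = 0.607 m: A R^(2/3) = 0.9929 — too small.
At y = 0.864 m: A R^(2/3) = 2.088 — close enough.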